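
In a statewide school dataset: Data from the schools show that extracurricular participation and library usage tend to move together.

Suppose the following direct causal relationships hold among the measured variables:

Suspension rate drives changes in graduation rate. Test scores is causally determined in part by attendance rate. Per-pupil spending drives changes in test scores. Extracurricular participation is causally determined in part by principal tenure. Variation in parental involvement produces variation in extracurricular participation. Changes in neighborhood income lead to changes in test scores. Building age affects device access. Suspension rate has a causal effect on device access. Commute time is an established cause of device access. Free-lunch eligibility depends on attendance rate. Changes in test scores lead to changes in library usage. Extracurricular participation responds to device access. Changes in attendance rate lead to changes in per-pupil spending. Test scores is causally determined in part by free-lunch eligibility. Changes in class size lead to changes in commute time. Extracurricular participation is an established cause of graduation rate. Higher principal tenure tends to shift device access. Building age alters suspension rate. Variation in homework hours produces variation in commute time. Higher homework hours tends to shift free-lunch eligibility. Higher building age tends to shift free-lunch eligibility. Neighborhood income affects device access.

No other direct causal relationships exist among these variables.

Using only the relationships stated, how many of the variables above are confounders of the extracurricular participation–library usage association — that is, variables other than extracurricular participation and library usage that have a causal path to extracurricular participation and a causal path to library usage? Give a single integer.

The common causes are: building age (to extracurricular participation via building age → device access → extracurricular participation; to library usage via building age → free-lunch eligibility → test scores → library usage); homework hours (to extracurricular participation via homework hours → commute time → device access → extracurricular participation; to library usage via homework hours → free-lunch eligibility → test scores → library usage); neighborhood income (to extracurricular participation via neighborhood income → device access → extracurricular participation; to library usage via neighborhood income → test scores → library usage).
Every other variable lacks a causal path to at least one of extracurricular participation and library usage.

3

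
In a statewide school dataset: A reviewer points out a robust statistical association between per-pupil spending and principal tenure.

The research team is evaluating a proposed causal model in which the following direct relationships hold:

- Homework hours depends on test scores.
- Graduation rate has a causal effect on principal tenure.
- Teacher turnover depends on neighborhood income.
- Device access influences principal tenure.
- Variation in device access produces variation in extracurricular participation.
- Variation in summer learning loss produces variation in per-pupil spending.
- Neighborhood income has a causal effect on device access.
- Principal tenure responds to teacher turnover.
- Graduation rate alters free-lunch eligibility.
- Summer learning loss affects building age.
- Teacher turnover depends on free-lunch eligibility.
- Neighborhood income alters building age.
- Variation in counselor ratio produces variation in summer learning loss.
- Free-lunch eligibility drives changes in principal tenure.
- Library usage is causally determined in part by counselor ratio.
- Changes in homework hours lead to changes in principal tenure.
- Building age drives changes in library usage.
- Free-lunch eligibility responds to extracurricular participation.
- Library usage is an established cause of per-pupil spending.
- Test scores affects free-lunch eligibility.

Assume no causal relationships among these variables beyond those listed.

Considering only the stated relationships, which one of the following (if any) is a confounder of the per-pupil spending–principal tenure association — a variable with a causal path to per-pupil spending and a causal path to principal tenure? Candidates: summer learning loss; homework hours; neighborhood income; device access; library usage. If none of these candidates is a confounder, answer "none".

neighborhood income

Neighborhood income causes per-pupil spending (neighborhood income → building age → library usage → per-pupil spending) and also causes principal tenure (neighborhood income → device access → principal tenure); it is a common cause of both.
Each of the other candidates lacks a causal path to at least one of per-pupil spending and principal tenure, so they do not confound the relationship.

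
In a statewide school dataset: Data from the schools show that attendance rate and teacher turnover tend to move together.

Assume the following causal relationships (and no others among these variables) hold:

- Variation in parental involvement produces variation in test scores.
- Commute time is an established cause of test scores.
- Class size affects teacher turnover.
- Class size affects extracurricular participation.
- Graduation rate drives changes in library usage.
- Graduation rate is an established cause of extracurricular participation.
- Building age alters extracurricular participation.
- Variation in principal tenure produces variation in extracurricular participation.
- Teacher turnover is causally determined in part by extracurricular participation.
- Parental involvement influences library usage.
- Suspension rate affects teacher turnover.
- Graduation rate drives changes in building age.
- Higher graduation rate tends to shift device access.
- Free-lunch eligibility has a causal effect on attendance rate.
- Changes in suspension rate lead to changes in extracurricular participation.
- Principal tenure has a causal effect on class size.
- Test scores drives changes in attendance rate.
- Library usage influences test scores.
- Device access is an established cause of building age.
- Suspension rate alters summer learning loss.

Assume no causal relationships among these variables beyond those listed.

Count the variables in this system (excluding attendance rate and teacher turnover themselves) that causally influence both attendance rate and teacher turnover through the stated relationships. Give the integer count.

The common causes are: graduation rate (to attendance rate via graduation rate → library usage → test scores → attendance rate; to teacher turnover via graduation rate → extracurricular participation → teacher turnover).
Every other variable lacks a causal path to at least one of attendance rate and teacher turnover.

1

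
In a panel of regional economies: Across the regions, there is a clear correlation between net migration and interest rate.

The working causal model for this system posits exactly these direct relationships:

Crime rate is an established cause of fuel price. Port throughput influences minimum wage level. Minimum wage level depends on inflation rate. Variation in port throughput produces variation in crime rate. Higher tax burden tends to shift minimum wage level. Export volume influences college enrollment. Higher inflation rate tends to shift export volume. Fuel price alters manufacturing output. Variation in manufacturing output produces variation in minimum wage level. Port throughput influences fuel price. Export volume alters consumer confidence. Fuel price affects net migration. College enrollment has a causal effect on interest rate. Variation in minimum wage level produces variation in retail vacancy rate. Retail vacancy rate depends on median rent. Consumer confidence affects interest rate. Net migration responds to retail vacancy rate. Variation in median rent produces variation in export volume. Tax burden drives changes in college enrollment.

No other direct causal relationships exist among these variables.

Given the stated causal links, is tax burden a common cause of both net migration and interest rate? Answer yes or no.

Tax burden has a causal path to net migration (tax burden → minimum wage level → retail vacancy rate → net migration) and to interest rate (tax burden → college enrollment → interest rate), so it is a common cause of both — a confounder.

yes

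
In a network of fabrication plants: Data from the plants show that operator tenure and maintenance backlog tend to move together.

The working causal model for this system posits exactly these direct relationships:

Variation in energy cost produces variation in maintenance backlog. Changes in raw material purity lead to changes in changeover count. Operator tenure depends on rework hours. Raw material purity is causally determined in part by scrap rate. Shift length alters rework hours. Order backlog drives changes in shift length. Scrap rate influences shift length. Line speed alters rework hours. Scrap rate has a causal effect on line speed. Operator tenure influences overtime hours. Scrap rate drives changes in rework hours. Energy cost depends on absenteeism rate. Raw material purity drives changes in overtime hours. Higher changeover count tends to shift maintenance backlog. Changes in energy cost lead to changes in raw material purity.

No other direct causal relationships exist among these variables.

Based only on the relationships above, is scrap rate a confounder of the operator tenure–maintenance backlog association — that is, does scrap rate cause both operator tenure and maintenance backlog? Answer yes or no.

yes

Scrap rate has a causal path to operator tenure (scrap rate → rework hours → operator tenure) and to maintenance backlog (scrap rate → raw material purity → changeover count → maintenance backlog), so it is a common cause of both — a confounder.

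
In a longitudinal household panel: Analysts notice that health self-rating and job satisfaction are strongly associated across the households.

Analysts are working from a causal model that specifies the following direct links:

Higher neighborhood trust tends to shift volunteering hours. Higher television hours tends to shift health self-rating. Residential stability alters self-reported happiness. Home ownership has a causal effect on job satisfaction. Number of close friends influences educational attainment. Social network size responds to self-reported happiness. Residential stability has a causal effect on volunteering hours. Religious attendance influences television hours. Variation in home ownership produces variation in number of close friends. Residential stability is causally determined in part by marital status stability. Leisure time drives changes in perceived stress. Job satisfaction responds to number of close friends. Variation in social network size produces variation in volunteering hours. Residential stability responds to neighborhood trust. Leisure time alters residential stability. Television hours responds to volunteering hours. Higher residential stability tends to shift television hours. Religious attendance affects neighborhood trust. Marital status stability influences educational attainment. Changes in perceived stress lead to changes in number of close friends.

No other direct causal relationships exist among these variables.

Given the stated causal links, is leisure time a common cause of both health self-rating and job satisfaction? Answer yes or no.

yes

Leisure time has a causal path to health self-rating (leisure time → residential stability → television hours → health self-rating) and to job satisfaction (leisure time → perceived stress → number of close friends → job satisfaction), so it is a common cause of both — a confounder.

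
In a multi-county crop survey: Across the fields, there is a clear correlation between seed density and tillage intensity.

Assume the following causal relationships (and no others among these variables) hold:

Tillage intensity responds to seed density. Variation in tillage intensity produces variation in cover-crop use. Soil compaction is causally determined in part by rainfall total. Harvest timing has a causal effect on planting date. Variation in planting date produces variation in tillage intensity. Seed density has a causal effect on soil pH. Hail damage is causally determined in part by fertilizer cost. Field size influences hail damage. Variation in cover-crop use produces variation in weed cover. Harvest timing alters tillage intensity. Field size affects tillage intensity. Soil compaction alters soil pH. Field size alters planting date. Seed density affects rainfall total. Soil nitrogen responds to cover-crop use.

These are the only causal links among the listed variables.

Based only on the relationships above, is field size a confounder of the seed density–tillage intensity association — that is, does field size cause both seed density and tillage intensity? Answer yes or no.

Field size has no stated causal path to seed density. A confounder must cause both variables, so field size does not qualify.

no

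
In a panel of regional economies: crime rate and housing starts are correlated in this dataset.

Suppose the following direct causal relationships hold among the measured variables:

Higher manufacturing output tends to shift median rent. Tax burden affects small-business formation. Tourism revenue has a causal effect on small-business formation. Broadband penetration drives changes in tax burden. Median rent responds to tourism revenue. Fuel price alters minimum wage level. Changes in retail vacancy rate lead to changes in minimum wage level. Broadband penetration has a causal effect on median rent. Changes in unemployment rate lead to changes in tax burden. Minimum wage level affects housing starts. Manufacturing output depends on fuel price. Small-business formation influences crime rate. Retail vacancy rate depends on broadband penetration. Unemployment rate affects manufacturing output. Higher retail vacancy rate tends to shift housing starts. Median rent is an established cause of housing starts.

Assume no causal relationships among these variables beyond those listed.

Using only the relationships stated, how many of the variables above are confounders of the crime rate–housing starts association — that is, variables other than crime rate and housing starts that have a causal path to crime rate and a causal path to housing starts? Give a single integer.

The common causes are: broadband penetration (to crime rate via broadband penetration → tax burden → small-business formation → crime rate; to housing starts via broadband penetration → retail vacancy rate → housing starts); tourism revenue (to crime rate via tourism revenue → small-business formation → crime rate; to housing starts via tourism revenue → median rent → housing starts); unemployment rate (to crime rate via unemployment rate → tax burden → small-business formation → crime rate; to housing starts via unemployment rate → manufacturing output → median rent → housing starts).
Every other variable lacks a causal path to at least one of crime rate and housing starts.

3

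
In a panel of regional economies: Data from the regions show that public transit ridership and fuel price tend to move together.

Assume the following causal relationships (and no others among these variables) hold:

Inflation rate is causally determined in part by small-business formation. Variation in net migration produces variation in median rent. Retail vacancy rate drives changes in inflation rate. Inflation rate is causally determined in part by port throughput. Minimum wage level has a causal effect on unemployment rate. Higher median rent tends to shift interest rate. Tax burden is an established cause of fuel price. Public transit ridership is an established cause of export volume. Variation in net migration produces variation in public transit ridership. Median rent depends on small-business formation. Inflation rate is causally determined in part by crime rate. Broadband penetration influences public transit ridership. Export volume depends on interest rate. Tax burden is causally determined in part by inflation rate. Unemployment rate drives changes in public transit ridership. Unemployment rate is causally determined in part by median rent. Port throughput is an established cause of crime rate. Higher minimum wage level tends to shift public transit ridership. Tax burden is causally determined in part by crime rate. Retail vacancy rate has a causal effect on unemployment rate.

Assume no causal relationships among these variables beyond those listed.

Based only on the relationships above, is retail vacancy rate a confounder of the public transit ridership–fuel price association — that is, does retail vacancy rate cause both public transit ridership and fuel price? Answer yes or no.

yes

Retail vacancy rate has a causal path to public transit ridership (retail vacancy rate → unemployment rate → public transit ridership) and to fuel price (retail vacancy rate → inflation rate → tax burden → fuel price), so it is a common cause of both — a confounder.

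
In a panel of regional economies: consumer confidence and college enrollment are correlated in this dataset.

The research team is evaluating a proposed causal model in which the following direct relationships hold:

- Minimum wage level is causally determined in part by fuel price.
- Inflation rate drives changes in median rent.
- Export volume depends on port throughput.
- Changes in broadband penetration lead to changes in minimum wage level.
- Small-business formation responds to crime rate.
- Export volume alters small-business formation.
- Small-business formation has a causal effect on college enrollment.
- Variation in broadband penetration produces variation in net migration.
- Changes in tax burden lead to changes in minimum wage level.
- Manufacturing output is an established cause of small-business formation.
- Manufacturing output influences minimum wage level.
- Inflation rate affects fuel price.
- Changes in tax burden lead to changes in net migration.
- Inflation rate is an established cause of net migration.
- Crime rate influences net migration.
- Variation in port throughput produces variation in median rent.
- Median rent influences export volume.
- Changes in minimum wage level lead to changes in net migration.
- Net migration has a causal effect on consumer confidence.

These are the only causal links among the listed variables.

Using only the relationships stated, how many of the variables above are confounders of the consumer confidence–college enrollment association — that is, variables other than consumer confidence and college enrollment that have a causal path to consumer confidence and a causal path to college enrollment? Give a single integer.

The common causes are: crime rate (to consumer confidence via crime rate → net migration → consumer confidence; to college enrollment via crime rate → small-business formation → college enrollment); inflation rate (to consumer confidence via inflation rate → net migration → consumer confidence; to college enrollment via inflation rate → median rent → export volume → small-business formation → college enrollment); manufacturing output (to consumer confidence via manufacturing output → minimum wage level → net migration → consumer confidence; to college enrollment via manufacturing output → small-business formation → college enrollment).
Every other variable lacks a causal path to at least one of consumer confidence and college enrollment.

3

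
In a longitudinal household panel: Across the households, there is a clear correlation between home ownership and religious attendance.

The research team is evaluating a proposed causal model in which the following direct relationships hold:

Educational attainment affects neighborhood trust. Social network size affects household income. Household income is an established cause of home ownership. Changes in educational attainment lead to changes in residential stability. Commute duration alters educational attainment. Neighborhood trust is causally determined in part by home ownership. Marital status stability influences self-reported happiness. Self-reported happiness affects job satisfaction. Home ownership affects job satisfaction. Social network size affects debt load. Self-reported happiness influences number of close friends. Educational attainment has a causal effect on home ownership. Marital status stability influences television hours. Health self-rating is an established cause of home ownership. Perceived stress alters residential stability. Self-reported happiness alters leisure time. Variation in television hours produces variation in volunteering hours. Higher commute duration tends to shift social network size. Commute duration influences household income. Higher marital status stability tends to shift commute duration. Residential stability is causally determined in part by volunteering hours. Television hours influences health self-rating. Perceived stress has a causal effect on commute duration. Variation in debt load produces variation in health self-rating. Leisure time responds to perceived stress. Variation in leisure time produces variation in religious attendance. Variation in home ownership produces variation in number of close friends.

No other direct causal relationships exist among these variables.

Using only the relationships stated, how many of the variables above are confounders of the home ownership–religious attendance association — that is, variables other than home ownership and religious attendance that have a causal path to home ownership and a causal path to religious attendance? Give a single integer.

2

The common causes are: marital status stability (to home ownership via marital status stability → commute duration → educational attainment → home ownership; to religious attendance via marital status stability → self-reported happiness → leisure time → religious attendance); perceived stress (to home ownership via perceived stress → commute duration → educational attainment → home ownership; to religious attendance via perceived stress → leisure time → religious attendance).
Every other variable lacks a causal path to at least one of home ownership and religious attendance.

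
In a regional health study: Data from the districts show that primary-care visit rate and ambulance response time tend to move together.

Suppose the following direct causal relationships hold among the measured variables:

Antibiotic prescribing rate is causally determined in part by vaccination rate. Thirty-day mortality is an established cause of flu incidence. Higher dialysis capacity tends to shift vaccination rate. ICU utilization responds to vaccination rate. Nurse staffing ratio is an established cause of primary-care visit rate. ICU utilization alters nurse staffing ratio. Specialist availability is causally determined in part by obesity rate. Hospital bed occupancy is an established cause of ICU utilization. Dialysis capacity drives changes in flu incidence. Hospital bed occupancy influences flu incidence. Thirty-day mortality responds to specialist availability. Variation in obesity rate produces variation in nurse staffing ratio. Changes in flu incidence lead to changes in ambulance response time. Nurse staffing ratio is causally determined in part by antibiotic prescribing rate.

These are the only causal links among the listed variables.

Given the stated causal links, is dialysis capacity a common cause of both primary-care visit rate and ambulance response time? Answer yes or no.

Dialysis capacity has a causal path to primary-care visit rate (dialysis capacity → vaccination rate → ICU utilization → nurse staffing ratio → primary-care visit rate) and to ambulance response time (dialysis capacity → flu incidence → ambulance response time), so it is a common cause of both — a confounder.

yes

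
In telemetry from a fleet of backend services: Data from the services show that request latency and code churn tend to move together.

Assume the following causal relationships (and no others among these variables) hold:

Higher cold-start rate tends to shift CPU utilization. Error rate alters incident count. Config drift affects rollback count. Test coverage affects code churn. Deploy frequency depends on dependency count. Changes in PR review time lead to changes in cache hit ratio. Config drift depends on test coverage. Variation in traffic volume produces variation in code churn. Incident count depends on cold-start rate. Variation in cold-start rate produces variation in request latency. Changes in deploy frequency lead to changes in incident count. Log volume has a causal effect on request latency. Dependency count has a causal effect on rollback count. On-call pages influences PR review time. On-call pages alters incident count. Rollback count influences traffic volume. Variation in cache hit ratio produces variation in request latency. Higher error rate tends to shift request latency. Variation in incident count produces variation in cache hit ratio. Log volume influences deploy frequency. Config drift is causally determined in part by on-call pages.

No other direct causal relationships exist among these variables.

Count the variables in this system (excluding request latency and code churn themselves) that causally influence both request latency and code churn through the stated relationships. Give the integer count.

The common causes are: dependency count (to request latency via dependency count → deploy frequency → incident count → cache hit ratio → request latency; to code churn via dependency count → rollback count → traffic volume → code churn); on-call pages (to request latency via on-call pages → PR review time → cache hit ratio → request latency; to code churn via on-call pages → config drift → rollback count → traffic volume → code churn).
Every other variable lacks a causal path to at least one of request latency and code churn.

2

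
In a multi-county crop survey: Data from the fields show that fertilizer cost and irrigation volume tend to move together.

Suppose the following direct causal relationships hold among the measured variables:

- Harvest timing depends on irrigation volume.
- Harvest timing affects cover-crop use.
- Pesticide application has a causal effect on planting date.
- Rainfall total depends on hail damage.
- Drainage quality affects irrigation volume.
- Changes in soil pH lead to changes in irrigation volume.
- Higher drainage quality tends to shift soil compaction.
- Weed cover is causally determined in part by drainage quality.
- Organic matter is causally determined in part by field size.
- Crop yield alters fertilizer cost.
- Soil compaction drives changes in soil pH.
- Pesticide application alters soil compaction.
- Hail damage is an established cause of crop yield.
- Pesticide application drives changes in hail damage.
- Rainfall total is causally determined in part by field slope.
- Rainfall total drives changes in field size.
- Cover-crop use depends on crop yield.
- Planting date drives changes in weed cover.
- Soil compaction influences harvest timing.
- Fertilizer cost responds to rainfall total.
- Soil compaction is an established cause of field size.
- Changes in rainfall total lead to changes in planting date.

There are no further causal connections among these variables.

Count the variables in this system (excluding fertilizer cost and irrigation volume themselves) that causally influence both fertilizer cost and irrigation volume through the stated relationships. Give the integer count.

The common causes are: pesticide application (to fertilizer cost via pesticide application → hail damage → crop yield → fertilizer cost; to irrigation volume via pesticide application → soil compaction → soil pH → irrigation volume).
Every other variable lacks a causal path to at least one of fertilizer cost and irrigation volume.

1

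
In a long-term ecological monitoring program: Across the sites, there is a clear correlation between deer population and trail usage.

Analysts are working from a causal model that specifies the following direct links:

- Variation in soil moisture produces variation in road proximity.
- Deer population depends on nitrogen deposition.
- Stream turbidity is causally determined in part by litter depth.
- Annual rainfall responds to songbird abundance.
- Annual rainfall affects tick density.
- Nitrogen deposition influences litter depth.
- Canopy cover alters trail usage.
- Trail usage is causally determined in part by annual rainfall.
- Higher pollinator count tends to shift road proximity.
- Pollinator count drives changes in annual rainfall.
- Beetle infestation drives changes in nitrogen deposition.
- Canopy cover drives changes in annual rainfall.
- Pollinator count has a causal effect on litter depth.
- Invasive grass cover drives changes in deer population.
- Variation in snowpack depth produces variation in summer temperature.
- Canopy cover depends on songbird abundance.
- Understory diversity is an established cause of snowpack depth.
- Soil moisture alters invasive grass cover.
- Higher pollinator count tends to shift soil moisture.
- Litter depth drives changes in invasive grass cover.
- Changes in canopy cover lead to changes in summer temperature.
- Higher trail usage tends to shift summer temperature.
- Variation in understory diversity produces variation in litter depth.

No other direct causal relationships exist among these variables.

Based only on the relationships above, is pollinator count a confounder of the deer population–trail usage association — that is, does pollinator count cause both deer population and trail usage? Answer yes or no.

yes

Pollinator count has a causal path to deer population (pollinator count → litter depth → invasive grass cover → deer population) and to trail usage (pollinator count → annual rainfall → trail usage), so it is a common cause of both — a confounder.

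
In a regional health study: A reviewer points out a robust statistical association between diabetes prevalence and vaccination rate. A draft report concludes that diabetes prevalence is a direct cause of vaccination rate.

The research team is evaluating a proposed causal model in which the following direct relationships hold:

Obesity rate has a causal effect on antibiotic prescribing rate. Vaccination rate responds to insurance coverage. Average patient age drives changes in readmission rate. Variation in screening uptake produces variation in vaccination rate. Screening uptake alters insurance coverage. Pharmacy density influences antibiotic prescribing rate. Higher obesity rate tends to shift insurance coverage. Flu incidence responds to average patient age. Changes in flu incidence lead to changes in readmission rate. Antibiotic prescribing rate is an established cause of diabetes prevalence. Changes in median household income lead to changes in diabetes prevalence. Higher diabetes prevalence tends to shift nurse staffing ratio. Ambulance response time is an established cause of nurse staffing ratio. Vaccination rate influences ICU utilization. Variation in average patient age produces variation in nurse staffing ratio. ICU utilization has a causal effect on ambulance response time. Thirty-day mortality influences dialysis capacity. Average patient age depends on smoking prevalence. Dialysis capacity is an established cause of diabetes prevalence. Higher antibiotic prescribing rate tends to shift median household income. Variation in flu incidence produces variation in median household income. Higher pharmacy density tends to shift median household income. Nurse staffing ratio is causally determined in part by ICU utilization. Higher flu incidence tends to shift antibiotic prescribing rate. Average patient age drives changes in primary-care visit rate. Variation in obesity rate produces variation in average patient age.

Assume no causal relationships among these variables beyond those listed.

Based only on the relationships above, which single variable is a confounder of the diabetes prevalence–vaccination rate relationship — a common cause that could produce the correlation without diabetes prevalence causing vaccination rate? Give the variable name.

obesity rate

Obesity rate has a causal path to diabetes prevalence (obesity rate → antibiotic prescribing rate → diabetes prevalence) and a separate causal path to vaccination rate (obesity rate → insurance coverage → vaccination rate), so it is a common cause of both.
No stated relationship gives diabetes prevalence a causal route to vaccination rate, so the correlation is explained by the shared upstream cause rather than a direct effect.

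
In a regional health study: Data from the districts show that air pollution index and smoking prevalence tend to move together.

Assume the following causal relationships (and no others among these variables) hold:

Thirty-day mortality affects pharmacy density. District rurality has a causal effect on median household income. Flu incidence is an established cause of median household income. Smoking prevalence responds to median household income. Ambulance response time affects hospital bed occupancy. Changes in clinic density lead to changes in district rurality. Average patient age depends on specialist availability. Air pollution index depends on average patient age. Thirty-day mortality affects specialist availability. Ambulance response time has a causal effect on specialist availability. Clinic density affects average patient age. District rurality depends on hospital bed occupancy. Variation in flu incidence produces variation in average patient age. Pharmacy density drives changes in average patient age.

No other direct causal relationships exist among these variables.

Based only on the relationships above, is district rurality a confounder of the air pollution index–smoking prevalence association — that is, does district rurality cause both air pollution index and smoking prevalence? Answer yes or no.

no

District rurality has no stated causal path to air pollution index. A confounder must cause both variables, so district rurality does not qualify.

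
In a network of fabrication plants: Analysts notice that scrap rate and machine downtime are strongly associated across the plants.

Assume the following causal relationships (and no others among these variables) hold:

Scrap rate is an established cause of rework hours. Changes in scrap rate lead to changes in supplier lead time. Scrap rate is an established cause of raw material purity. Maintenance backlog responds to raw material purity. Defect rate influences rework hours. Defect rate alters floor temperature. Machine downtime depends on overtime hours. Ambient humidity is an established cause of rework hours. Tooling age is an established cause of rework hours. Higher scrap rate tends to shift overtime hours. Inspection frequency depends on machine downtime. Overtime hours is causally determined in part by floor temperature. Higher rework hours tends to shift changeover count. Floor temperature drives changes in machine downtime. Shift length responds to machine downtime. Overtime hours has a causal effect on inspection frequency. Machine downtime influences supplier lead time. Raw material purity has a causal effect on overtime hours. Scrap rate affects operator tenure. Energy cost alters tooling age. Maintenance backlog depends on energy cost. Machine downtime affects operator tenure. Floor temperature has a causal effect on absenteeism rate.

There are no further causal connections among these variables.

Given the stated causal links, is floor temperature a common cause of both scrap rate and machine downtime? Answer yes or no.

Floor temperature has no stated causal path to scrap rate. A confounder must cause both variables, so floor temperature does not qualify.

no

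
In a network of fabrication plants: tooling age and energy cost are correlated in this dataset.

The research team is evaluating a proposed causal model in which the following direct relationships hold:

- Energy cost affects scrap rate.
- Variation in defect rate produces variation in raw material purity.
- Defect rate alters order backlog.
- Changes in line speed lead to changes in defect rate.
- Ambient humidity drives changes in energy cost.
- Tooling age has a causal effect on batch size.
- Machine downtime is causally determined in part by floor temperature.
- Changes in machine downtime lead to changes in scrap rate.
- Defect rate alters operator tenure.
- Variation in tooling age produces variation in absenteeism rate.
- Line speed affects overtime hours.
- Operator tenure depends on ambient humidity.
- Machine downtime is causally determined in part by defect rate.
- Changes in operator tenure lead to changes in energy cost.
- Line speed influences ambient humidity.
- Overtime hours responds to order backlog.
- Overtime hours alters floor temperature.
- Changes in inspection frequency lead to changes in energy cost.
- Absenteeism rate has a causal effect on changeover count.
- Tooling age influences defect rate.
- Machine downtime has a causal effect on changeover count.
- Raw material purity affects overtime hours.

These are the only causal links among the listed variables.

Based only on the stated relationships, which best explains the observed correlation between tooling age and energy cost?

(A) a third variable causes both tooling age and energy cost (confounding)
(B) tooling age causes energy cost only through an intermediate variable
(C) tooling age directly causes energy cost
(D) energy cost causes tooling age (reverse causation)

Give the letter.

Tooling age reaches energy cost through tooling age → defect rate → operator tenure → energy cost — an indirect causal chain with no direct tooling age → energy cost link. No variable causes both tooling age and energy cost, so confounding is ruled out; the effect is mediated.

B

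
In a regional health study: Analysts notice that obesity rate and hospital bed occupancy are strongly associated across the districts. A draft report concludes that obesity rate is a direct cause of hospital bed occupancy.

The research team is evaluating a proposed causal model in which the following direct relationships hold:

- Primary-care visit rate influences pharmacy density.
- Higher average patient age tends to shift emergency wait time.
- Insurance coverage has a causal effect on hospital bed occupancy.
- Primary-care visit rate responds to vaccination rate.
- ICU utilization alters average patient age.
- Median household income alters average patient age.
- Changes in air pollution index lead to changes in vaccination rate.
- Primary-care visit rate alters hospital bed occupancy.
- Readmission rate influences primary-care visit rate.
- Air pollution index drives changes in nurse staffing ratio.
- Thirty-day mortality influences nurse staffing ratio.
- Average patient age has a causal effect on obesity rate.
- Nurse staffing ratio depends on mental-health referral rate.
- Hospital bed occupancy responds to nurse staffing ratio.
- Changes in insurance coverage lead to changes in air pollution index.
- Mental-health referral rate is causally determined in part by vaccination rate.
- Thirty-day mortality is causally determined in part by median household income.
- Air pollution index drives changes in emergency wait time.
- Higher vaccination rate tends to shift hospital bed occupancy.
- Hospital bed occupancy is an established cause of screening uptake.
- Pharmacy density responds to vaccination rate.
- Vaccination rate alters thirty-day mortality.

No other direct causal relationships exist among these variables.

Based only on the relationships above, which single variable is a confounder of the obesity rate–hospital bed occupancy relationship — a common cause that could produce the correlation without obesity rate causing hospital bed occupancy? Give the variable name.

median household income

Median household income has a causal path to obesity rate (median household income → average patient age → obesity rate) and a separate causal path to hospital bed occupancy (median household income → thirty-day mortality → nurse staffing ratio → hospital bed occupancy), so it is a common cause of both.
No stated relationship gives obesity rate a causal route to hospital bed occupancy, so the correlation is explained by the shared upstream cause rather than a direct effect.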